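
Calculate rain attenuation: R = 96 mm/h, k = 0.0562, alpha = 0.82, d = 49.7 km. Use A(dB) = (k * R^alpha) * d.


gamma = 0.0562 * 96^0.82 = 2.372459 dB/km
A = 2.372459 * 49.7 = 117.91 dB

117.91 dB


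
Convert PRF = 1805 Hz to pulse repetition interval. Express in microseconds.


PRI = 1/1805 = 0.0005540166 s = 554.0 us

554.0 us


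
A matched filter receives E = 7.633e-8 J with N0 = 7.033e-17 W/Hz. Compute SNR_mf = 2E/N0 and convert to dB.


SNR_lin = 2 * 7.633e-8 / 7.033e-17 = 2.171e9
SNR_dB = 10*log10(2.171e9) = 93.4 dB

93.4 dB


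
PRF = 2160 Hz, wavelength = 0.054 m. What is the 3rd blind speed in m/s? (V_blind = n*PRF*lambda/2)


V_blind = 3 * 2160 * 0.054 / 2 = 175.0 m/s

175.0 m/s


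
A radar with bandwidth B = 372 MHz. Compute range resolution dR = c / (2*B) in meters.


dR = 3e8 / (2 * 372000000.0) = 0.4 m

0.4 m


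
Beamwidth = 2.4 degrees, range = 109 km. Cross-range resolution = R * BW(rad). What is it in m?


BW_rad = 0.041887902
CR = 109000 * 0.041887902 = 4565.8 m

4565.8 m


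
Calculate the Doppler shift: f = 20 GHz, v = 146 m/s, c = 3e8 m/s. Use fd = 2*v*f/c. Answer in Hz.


fd = 2 * 146 * 20000000000.0 / 3e8 = 19466.7 Hz

19466.7 Hz


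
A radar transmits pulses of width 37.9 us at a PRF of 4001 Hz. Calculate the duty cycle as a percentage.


DC = 37.9e-6 * 4001 * 100 = 15.16%

15.16%


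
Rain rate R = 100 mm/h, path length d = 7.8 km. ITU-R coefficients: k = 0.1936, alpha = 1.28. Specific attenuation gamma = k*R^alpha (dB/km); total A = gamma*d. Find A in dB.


gamma = 0.1936 * 100^1.28 = 70.291911 dB/km
A = 70.291911 * 7.8 = 548.28 dB

548.28 dB


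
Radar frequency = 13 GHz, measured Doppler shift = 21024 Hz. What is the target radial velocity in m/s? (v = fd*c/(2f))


v = 21024 * 3e8 / (2 * 13000000000.0) = 242.6 m/s

242.6 m/s


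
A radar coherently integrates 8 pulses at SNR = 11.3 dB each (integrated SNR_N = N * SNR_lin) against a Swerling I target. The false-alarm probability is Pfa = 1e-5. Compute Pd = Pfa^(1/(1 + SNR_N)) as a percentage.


SNR_lin = 10^(11.3/10) = 13.48963
SNR_N = 8 * 13.48963 = 107.91704
1/(1 + SNR_N) = 1/108.91704 = 0.0091813
Pd = (1e-5)^0.0091813 = 0.89969
Pd = 90.0%

90.0%


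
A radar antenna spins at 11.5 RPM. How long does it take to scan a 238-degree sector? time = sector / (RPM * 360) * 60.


t = 238 / (11.5 * 360) * 60 = 3.45 s

3.45 s


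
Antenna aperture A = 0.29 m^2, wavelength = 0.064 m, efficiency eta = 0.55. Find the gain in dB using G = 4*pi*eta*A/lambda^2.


G_linear = 4*pi*0.55*0.29/0.064^2 = 489.34
G_dB = 10*log10(489.34) = 26.9 dB

26.9 dB


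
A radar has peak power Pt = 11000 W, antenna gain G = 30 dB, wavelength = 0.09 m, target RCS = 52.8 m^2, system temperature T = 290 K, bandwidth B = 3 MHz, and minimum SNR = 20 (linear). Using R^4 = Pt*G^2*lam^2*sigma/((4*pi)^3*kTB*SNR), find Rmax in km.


G_lin = 10^(30/10) = 1000.0
R^4 = 11000 * 1000.0^2 * 0.09^2 * 52.8 / ((4*pi)^3 * 1.38e-23 * 290 * 3000000.0 * 20)
R^4 = 9.8731e18 m^4
R_max = (9.8731e18)^(1/4) = 56054.9 m = 56.1 km

56.1 km


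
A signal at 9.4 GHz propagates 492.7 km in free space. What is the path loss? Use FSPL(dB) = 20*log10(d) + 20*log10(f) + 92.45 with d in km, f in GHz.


20*log10(492.7) = 53.85
20*log10(9.4) = 19.46
FSPL = 165.8 dB

165.8 dB


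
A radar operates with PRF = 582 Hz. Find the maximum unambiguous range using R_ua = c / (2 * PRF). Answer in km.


R_ua = 3e8 / (2 * 582) = 257732.0 m = 257.7 km

257.7 km


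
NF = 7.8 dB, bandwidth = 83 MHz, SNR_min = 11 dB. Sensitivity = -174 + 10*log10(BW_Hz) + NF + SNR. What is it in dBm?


10*log10(83000000.0) = 79.19
S = -174 + 79.19 + 7.8 + 11 = -76.0 dBm

-76.0 dBm


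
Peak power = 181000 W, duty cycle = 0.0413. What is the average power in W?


P_avg = 181000 * 0.0413 = 7475.3 W

7475.3 W


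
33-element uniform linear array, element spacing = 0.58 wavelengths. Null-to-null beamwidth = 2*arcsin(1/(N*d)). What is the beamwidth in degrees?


1/(N*d) = 1/(33*0.58) = 0.052247
BW = 2*arcsin(0.052247) = 6.0 degrees

6.0 degrees


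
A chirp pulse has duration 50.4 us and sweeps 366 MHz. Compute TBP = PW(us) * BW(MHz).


TBP = 50.4 * 366 = 18446.4

18446.4


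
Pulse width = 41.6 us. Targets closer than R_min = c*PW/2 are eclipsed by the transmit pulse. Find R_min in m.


R_min = 3e8 * 41.6e-6 / 2 = 6240.0 m

6240.0 m


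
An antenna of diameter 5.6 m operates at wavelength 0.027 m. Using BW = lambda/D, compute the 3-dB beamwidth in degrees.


BW_rad = 0.027 / 5.6 = 0.004821
BW_deg = 0.28 degrees

0.28 degrees


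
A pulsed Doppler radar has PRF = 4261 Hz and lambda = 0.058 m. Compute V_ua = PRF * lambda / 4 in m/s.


V_ua = 4261 * 0.058 / 4 = 61.8 m/s

61.8 m/s


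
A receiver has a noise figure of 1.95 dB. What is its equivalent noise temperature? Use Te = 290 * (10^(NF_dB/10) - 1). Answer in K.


NF_lin = 10^(1.95/10) = 1.566751
Te = 290 * (1.566751 - 1) = 164.4 K

164.4 K


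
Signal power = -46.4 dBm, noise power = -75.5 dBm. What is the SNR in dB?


SNR = -46.4 - (-75.5) = 29.1 dB

29.1 dB


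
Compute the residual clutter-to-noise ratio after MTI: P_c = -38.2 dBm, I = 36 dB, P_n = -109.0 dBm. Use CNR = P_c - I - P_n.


CNR = -38.2 - 36 - (-109.0) = 34.8 dB

34.8 dB


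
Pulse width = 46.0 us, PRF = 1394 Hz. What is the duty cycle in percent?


DC = 46.0e-6 * 1394 * 100 = 6.41%

6.41%


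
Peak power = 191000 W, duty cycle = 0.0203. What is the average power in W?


P_avg = 191000 * 0.0203 = 3877.3 W

3877.3 W


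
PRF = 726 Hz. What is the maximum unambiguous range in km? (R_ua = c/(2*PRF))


R_ua = 3e8 / (2 * 726) = 206611.6 m = 206.6 km

206.6 km


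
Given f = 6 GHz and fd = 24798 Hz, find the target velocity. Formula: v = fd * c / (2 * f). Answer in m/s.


v = 24798 * 3e8 / (2 * 6000000000.0) = 620.0 m/s

620.0 m/s


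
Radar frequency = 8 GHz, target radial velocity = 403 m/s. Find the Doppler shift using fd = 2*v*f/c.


fd = 2 * 403 * 8000000000.0 / 3e8 = 21493.3 Hz

21493.3 Hz


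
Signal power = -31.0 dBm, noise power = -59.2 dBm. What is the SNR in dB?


SNR = -31.0 - (-59.2) = 28.2 dB

28.2 dB


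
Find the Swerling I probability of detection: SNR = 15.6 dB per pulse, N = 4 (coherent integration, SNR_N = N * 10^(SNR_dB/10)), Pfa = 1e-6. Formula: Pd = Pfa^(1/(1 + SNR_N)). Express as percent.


SNR_lin = 10^(15.6/10) = 36.30781
SNR_N = 4 * 36.30781 = 145.23124
1/(1 + SNR_N) = 1/146.23124 = 0.0068385
Pd = (1e-6)^0.0068385 = 0.90985
Pd = 91.0%

91.0%


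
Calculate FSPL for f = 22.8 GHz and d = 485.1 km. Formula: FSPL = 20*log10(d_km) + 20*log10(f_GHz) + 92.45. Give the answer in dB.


20*log10(485.1) = 53.72
20*log10(22.8) = 27.16
FSPL = 173.3 dB

173.3 dB


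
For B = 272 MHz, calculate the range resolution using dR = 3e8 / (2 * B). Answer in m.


dR = 3e8 / (2 * 272000000.0) = 0.55 m

0.55 m


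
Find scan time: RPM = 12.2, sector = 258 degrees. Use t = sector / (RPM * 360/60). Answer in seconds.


t = 258 / (12.2 * 360) * 60 = 3.52 s

3.52 s


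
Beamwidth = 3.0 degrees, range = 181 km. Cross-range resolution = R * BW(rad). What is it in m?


BW_rad = 0.052359878
CR = 181000 * 0.052359878 = 9477.1 m

9477.1 m


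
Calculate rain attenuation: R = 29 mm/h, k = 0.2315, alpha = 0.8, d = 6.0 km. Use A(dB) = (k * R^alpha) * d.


gamma = 0.2315 * 29^0.8 = 3.423493 dB/km
A = 3.423493 * 6.0 = 20.54 dB

20.54 dB


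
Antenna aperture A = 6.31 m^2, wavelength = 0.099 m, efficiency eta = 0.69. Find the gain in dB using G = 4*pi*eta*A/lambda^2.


G_linear = 4*pi*0.69*6.31/0.099^2 = 5582.36
G_dB = 10*log10(5582.36) = 37.5 dB

37.5 dB


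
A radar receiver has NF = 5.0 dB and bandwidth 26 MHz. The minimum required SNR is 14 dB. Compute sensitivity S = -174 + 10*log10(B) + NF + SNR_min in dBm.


10*log10(26000000.0) = 74.15
S = -174 + 74.15 + 5.0 + 14 = -80.9 dBm

-80.9 dBm


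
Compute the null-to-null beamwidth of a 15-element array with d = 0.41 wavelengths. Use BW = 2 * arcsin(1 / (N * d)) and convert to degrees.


1/(N*d) = 1/(15*0.41) = 0.162602
BW = 2*arcsin(0.162602) = 18.7 degrees

18.7 degrees


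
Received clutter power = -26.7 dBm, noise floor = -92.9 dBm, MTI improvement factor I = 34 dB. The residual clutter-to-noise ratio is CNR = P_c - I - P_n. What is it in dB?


CNR = -26.7 - 34 - (-92.9) = 32.2 dB

32.2 dB


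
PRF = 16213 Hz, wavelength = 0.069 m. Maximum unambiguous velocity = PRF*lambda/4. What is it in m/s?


V_ua = 16213 * 0.069 / 4 = 279.7 m/s

279.7 m/s


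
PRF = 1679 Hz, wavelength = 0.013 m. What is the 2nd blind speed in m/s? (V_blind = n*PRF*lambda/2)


V_blind = 2 * 1679 * 0.013 / 2 = 21.8 m/s

21.8 m/s


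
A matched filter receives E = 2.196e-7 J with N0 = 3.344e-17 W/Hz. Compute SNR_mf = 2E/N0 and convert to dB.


SNR_lin = 2 * 2.196e-7 / 3.344e-17 = 1.313e10
SNR_dB = 10*log10(1.313e10) = 101.2 dB

101.2 dB


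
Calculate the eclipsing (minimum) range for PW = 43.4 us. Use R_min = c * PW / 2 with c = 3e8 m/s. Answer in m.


R_min = 3e8 * 43.4e-6 / 2 = 6510.0 m

6510.0 m


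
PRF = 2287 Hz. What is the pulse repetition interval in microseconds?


PRI = 1/2287 = 0.000437254 s = 437.3 us

437.3 us


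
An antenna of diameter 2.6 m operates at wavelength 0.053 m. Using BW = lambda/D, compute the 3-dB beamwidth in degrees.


BW_rad = 0.053 / 2.6 = 0.020385
BW_deg = 1.17 degrees

1.17 degrees


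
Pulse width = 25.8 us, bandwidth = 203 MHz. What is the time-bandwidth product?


TBP = 25.8 * 203 = 5237.4

5237.4


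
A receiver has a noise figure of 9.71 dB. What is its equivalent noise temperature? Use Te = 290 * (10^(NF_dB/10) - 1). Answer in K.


NF_lin = 10^(9.71/10) = 9.354057
Te = 290 * (9.354057 - 1) = 2422.7 K

2422.7 K


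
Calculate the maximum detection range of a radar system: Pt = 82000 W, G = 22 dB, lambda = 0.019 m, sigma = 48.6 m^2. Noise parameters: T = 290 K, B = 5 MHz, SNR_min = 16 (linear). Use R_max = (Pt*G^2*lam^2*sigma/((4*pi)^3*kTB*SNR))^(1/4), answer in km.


G_lin = 10^(22/10) = 158.489319
R^4 = 82000 * 158.489319^2 * 0.019^2 * 48.6 / ((4*pi)^3 * 1.38e-23 * 290 * 5000000.0 * 16)
R^4 = 5.68801e16 m^4
R_max = (5.68801e16)^(1/4) = 15443.3 m = 15.4 km

15.4 km


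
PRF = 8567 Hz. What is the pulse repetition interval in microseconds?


PRI = 1/8567 = 0.000116727 s = 116.7 us

116.7 us


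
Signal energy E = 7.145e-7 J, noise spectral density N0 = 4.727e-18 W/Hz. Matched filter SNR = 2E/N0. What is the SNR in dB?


SNR_lin = 2 * 7.145e-7 / 4.727e-18 = 3.023e11
SNR_dB = 10*log10(3.023e11) = 114.8 dB

114.8 dB


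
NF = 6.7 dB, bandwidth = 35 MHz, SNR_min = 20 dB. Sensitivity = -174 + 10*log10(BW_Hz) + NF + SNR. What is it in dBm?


10*log10(35000000.0) = 75.44
S = -174 + 75.44 + 6.7 + 20 = -71.9 dBm

-71.9 dBm


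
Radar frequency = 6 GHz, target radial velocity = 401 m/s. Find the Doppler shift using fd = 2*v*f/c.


fd = 2 * 401 * 6000000000.0 / 3e8 = 16040.0 Hz

16040.0 Hz


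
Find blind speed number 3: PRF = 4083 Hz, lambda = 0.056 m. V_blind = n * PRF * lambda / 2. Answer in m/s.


V_blind = 3 * 4083 * 0.056 / 2 = 343.0 m/s

343.0 m/s


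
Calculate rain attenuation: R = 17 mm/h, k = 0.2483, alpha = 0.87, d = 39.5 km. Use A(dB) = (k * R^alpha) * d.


gamma = 0.2483 * 17^0.87 = 2.920568 dB/km
A = 2.920568 * 39.5 = 115.36 dB

115.36 dB


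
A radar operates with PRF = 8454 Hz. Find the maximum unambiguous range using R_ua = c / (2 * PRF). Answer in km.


R_ua = 3e8 / (2 * 8454) = 17743.1 m = 17.7 km

17.7 km


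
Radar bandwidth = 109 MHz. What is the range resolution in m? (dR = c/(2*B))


dR = 3e8 / (2 * 109000000.0) = 1.38 m

1.38 m


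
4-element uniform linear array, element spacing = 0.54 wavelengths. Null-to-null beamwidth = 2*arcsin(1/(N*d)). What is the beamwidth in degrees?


1/(N*d) = 1/(4*0.54) = 0.462963
BW = 2*arcsin(0.462963) = 55.2 degrees

55.2 degrees


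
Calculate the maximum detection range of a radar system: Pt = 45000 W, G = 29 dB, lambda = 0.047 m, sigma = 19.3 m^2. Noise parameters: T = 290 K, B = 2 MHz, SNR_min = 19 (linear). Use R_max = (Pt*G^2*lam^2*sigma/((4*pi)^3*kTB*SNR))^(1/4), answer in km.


G_lin = 10^(29/10) = 794.328235
R^4 = 45000 * 794.328235^2 * 0.047^2 * 19.3 / ((4*pi)^3 * 1.38e-23 * 290 * 2000000.0 * 19)
R^4 = 4.01121e18 m^4
R_max = (4.01121e18)^(1/4) = 44752.7 m = 44.8 km

44.8 km


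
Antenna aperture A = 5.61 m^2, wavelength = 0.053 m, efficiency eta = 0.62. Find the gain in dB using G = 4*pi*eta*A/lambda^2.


G_linear = 4*pi*0.62*5.61/0.053^2 = 15560.11
G_dB = 10*log10(15560.11) = 41.9 dB

41.9 dB


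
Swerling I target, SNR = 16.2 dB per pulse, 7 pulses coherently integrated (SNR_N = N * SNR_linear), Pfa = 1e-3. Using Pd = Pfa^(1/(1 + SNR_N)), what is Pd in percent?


SNR_lin = 10^(16.2/10) = 41.68694
SNR_N = 7 * 41.68694 = 291.80858
1/(1 + SNR_N) = 1/292.80858 = 0.0034152
Pd = (1e-3)^0.0034152 = 0.97668
Pd = 97.7%

97.7%


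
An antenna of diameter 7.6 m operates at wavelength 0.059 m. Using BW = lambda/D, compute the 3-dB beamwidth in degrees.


BW_rad = 0.059 / 7.6 = 0.007763
BW_deg = 0.44 degrees

0.44 degrees


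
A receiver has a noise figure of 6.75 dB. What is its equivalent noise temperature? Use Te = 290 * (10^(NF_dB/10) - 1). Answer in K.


NF_lin = 10^(6.75/10) = 4.731513
Te = 290 * (4.731513 - 1) = 1082.1 K

1082.1 K


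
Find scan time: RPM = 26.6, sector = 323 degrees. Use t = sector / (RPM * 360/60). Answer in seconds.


t = 323 / (26.6 * 360) * 60 = 2.02 s

2.02 s


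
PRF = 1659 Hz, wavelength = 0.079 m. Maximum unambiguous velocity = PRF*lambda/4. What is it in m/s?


V_ua = 1659 * 0.079 / 4 = 32.8 m/s

32.8 m/s


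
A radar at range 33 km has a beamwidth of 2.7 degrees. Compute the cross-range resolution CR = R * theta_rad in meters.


BW_rad = 0.04712389
CR = 33000 * 0.04712389 = 1555.1 m

1555.1 m


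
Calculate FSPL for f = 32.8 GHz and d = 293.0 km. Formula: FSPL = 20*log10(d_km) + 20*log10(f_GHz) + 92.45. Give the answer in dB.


20*log10(293.0) = 49.34
20*log10(32.8) = 30.32
FSPL = 172.1 dB

172.1 dB


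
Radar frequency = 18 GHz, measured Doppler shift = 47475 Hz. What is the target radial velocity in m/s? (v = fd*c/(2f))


v = 47475 * 3e8 / (2 * 18000000000.0) = 395.6 m/s

395.6 m/s


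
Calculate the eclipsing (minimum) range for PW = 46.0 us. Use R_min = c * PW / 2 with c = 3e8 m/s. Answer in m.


R_min = 3e8 * 46.0e-6 / 2 = 6900.0 m

6900.0 m


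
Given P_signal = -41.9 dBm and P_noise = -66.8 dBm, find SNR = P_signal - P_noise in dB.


SNR = -41.9 - (-66.8) = 24.9 dB

24.9 dB


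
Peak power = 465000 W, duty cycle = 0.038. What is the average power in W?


P_avg = 465000 * 0.038 = 17670.0 W

17670.0 W


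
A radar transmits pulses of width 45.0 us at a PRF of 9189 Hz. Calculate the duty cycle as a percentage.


DC = 45.0e-6 * 9189 * 100 = 41.35%

41.35%


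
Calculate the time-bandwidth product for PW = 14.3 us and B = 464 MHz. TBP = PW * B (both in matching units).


TBP = 14.3 * 464 = 6635.2

6635.2


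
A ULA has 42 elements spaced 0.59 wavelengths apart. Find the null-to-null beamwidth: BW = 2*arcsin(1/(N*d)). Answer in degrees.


1/(N*d) = 1/(42*0.59) = 0.040355
BW = 2*arcsin(0.040355) = 4.6 degrees

4.6 degrees


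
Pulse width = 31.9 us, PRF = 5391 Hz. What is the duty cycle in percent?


DC = 31.9e-6 * 5391 * 100 = 17.2%

17.2%


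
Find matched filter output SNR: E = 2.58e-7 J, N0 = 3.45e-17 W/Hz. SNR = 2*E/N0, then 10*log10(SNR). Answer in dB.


SNR_lin = 2 * 2.58e-7 / 3.45e-17 = 1.496e10
SNR_dB = 10*log10(1.496e10) = 101.7 dB

101.7 dB


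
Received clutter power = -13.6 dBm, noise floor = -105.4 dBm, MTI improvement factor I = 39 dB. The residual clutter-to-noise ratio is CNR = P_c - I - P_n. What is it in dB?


CNR = -13.6 - 39 - (-105.4) = 52.8 dB

52.8 dB


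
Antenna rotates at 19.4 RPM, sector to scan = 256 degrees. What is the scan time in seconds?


t = 256 / (19.4 * 360) * 60 = 2.2 s

2.2 s


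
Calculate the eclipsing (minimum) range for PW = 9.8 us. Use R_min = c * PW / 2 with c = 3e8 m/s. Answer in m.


R_min = 3e8 * 9.8e-6 / 2 = 1470.0 m

1470.0 m


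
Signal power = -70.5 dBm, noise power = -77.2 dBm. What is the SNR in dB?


SNR = -70.5 - (-77.2) = 6.7 dB

6.7 dB


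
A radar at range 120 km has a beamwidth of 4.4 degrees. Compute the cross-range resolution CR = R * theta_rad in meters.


BW_rad = 0.076794487
CR = 120000 * 0.076794487 = 9215.3 m

9215.3 m


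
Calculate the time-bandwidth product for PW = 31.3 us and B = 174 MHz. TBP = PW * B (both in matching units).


TBP = 31.3 * 174 = 5446.2

5446.2


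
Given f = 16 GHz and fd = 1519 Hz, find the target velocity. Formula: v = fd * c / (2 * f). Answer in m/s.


v = 1519 * 3e8 / (2 * 16000000000.0) = 14.2 m/s

14.2 m/s


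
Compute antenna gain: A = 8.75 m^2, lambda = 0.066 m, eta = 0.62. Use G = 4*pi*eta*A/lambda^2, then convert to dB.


G_linear = 4*pi*0.62*8.75/0.066^2 = 15650.27
G_dB = 10*log10(15650.27) = 41.9 dB

41.9 dB


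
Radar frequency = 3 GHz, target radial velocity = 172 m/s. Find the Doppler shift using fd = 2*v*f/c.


fd = 2 * 172 * 3000000000.0 / 3e8 = 3440.0 Hz

3440.0 Hz


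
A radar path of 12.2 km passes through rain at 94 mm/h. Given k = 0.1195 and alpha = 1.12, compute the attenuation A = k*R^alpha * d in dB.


gamma = 0.1195 * 94^1.12 = 19.376311 dB/km
A = 19.376311 * 12.2 = 236.39 dB

236.39 dB


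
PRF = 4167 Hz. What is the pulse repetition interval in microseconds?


PRI = 1/4167 = 0.0002399808 s = 240.0 us

240.0 us


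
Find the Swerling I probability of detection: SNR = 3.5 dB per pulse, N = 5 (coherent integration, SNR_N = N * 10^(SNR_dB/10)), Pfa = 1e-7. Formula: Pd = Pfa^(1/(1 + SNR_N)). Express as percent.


SNR_lin = 10^(3.5/10) = 2.23872
SNR_N = 5 * 2.23872 = 11.1936
1/(1 + SNR_N) = 1/12.1936 = 0.0820102
Pd = (1e-7)^0.0820102 = 0.26664
Pd = 26.7%

26.7%


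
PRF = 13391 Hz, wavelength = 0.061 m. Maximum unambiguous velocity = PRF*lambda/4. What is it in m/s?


V_ua = 13391 * 0.061 / 4 = 204.2 m/s

204.2 m/s


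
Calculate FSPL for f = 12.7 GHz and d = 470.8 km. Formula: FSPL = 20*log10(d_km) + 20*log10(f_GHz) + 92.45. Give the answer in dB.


20*log10(470.8) = 53.46
20*log10(12.7) = 22.08
FSPL = 168.0 dB

168.0 dB


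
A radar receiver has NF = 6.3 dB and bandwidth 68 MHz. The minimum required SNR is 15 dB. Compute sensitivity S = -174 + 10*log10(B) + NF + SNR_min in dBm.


10*log10(68000000.0) = 78.33
S = -174 + 78.33 + 6.3 + 15 = -74.4 dBm

-74.4 dBm


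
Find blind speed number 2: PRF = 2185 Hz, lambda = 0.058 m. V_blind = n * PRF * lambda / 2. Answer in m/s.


V_blind = 2 * 2185 * 0.058 / 2 = 126.7 m/s

126.7 m/s


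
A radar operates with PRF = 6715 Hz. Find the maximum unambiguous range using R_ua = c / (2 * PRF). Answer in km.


R_ua = 3e8 / (2 * 6715) = 22338.0 m = 22.3 km

22.3 km


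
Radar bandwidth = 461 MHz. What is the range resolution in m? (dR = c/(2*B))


dR = 3e8 / (2 * 461000000.0) = 0.33 m

0.33 m


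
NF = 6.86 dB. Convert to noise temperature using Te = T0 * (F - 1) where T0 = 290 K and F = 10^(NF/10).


NF_lin = 10^(6.86/10) = 4.852885
Te = 290 * (4.852885 - 1) = 1117.3 K

1117.3 K


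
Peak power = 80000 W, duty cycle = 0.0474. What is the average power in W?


P_avg = 80000 * 0.0474 = 3792.0 W

3792.0 W


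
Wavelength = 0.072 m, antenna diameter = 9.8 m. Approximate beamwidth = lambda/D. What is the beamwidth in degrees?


BW_rad = 0.072 / 9.8 = 0.007347
BW_deg = 0.42 degrees

0.42 degrees


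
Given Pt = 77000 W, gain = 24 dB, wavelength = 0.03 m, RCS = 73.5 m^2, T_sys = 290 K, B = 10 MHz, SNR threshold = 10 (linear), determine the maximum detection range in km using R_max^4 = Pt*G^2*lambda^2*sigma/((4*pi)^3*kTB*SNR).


G_lin = 10^(24/10) = 251.188643
R^4 = 77000 * 251.188643^2 * 0.03^2 * 73.5 / ((4*pi)^3 * 1.38e-23 * 290 * 10000000.0 * 10)
R^4 = 4.04682e17 m^4
R_max = (4.04682e17)^(1/4) = 25221.9 m = 25.2 km

25.2 km


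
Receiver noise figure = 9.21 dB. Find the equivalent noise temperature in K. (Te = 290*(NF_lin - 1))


NF_lin = 10^(9.21/10) = 8.336812
Te = 290 * (8.336812 - 1) = 2127.7 K

2127.7 K


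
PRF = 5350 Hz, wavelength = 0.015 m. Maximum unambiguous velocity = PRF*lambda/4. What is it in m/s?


V_ua = 5350 * 0.015 / 4 = 20.1 m/s

20.1 m/s


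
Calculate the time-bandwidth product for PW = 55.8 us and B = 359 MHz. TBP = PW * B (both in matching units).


TBP = 55.8 * 359 = 20032.2

20032.2


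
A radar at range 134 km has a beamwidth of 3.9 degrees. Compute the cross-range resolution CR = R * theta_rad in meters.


BW_rad = 0.068067841
CR = 134000 * 0.068067841 = 9121.1 m

9121.1 m


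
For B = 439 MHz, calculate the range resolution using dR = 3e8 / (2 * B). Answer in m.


dR = 3e8 / (2 * 439000000.0) = 0.34 m

0.34 m


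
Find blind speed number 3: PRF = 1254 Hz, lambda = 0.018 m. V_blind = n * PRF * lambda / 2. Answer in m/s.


V_blind = 3 * 1254 * 0.018 / 2 = 33.9 m/s

33.9 m/s


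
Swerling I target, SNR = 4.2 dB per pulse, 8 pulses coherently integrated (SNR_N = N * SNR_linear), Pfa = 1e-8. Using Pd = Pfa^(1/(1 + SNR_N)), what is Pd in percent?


SNR_lin = 10^(4.2/10) = 2.63027
SNR_N = 8 * 2.63027 = 21.04216
1/(1 + SNR_N) = 1/22.04216 = 0.0453676
Pd = (1e-8)^0.0453676 = 0.43357
Pd = 43.4%

43.4%


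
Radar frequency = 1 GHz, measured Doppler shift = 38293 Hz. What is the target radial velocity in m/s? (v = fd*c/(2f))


v = 38293 * 3e8 / (2 * 1000000000.0) = 5744.0 m/s

5744.0 m/s


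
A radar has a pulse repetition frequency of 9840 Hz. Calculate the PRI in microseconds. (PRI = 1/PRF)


PRI = 1/9840 = 0.000101626 s = 101.6 us

101.6 us


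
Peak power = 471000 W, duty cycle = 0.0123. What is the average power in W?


P_avg = 471000 * 0.0123 = 5793.3 W

5793.3 W


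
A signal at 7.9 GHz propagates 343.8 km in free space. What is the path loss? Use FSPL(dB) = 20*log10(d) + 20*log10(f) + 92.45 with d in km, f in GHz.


20*log10(343.8) = 50.73
20*log10(7.9) = 17.95
FSPL = 161.1 dB

161.1 dB


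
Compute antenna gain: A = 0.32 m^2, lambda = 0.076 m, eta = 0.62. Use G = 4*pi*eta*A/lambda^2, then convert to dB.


G_linear = 4*pi*0.62*0.32/0.076^2 = 431.64
G_dB = 10*log10(431.64) = 26.4 dB

26.4 dB


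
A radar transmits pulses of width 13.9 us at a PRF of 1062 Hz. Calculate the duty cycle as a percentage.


DC = 13.9e-6 * 1062 * 100 = 1.48%

1.48%


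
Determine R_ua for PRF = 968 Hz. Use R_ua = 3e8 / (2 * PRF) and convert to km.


R_ua = 3e8 / (2 * 968) = 154958.7 m = 155.0 km

155.0 km


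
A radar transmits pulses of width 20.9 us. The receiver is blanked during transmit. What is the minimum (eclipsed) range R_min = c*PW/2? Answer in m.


R_min = 3e8 * 20.9e-6 / 2 = 3135.0 m

3135.0 m


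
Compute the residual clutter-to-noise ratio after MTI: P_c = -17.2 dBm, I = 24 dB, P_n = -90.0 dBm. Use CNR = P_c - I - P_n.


CNR = -17.2 - 24 - (-90.0) = 48.8 dB

48.8 dB


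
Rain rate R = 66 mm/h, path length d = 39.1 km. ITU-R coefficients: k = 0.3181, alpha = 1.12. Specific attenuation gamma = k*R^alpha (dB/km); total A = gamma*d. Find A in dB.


gamma = 0.3181 * 66^1.12 = 34.709861 dB/km
A = 34.709861 * 39.1 = 1357.16 dB

1357.16 dB


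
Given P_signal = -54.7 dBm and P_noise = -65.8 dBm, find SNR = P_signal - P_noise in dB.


SNR = -54.7 - (-65.8) = 11.1 dB

11.1 dB


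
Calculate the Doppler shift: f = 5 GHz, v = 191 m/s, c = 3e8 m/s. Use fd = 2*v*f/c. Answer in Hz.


fd = 2 * 191 * 5000000000.0 / 3e8 = 6366.7 Hz

6366.7 Hz


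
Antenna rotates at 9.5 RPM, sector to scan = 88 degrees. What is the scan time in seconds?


t = 88 / (9.5 * 360) * 60 = 1.54 s

1.54 s


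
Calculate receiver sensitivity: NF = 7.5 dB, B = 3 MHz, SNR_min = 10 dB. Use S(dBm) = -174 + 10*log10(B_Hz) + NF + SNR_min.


10*log10(3000000.0) = 64.77
S = -174 + 64.77 + 7.5 + 10 = -91.7 dBm

-91.7 dBm


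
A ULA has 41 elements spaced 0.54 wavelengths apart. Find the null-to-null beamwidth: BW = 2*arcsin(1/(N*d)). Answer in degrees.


1/(N*d) = 1/(41*0.54) = 0.045167
BW = 2*arcsin(0.045167) = 5.2 degrees

5.2 degrees


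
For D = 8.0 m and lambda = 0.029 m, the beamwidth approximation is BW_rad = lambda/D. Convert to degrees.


BW_rad = 0.029 / 8.0 = 0.003625
BW_deg = 0.21 degrees

0.21 degrees


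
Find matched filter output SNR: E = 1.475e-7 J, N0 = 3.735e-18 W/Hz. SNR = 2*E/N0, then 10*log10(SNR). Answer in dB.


SNR_lin = 2 * 1.475e-7 / 3.735e-18 = 7.898e10
SNR_dB = 10*log10(7.898e10) = 109.0 dB

109.0 dB


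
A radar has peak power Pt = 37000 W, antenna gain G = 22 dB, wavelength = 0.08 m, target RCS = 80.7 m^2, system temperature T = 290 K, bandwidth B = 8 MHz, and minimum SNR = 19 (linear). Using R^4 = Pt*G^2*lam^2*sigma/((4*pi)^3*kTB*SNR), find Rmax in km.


G_lin = 10^(22/10) = 158.489319
R^4 = 37000 * 158.489319^2 * 0.08^2 * 80.7 / ((4*pi)^3 * 1.38e-23 * 290 * 8000000.0 * 19)
R^4 = 3.97654e17 m^4
R_max = (3.97654e17)^(1/4) = 25111.7 m = 25.1 km

25.1 km


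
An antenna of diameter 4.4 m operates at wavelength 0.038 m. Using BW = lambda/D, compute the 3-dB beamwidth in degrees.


BW_rad = 0.038 / 4.4 = 0.008636
BW_deg = 0.49 degrees

0.49 degrees


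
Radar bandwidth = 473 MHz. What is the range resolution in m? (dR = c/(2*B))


dR = 3e8 / (2 * 473000000.0) = 0.32 m

0.32 m


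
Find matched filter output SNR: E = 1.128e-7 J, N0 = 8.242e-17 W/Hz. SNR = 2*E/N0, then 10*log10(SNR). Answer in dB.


SNR_lin = 2 * 1.128e-7 / 8.242e-17 = 2.737e9
SNR_dB = 10*log10(2.737e9) = 94.4 dB

94.4 dB


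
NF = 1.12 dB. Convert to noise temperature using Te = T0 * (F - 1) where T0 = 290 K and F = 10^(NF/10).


NF_lin = 10^(1.12/10) = 1.294196
Te = 290 * (1.294196 - 1) = 85.3 K

85.3 K


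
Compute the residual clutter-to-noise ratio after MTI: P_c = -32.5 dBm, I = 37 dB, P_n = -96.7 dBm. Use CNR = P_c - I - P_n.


CNR = -32.5 - 37 - (-96.7) = 27.2 dB

27.2 dB


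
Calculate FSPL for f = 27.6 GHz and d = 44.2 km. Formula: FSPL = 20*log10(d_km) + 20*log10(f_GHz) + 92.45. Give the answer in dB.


20*log10(44.2) = 32.91
20*log10(27.6) = 28.82
FSPL = 154.2 dB

154.2 dB


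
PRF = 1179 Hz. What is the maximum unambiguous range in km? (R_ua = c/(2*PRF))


R_ua = 3e8 / (2 * 1179) = 127226.5 m = 127.2 km

127.2 km


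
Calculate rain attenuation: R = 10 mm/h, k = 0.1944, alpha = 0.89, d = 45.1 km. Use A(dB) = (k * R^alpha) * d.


gamma = 0.1944 * 10^0.89 = 1.509024 dB/km
A = 1.509024 * 45.1 = 68.06 dB

68.06 dB


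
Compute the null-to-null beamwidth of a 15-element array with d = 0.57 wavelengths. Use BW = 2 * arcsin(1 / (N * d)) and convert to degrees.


1/(N*d) = 1/(15*0.57) = 0.116959
BW = 2*arcsin(0.116959) = 13.4 degrees

13.4 degrees


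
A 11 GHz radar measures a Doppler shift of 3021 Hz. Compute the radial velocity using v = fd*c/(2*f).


v = 3021 * 3e8 / (2 * 11000000000.0) = 41.2 m/s

41.2 m/s


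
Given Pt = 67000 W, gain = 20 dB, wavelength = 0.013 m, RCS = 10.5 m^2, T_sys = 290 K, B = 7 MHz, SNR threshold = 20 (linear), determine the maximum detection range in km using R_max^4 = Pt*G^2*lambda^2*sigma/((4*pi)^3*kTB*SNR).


G_lin = 10^(20/10) = 100.0
R^4 = 67000 * 100.0^2 * 0.013^2 * 10.5 / ((4*pi)^3 * 1.38e-23 * 290 * 7000000.0 * 20)
R^4 = 1.06934e15 m^4
R_max = (1.06934e15)^(1/4) = 5718.5 m = 5.7 km

5.7 km


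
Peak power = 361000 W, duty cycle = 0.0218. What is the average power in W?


P_avg = 361000 * 0.0218 = 7869.8 W

7869.8 W


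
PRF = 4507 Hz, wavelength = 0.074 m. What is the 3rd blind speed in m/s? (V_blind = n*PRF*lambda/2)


V_blind = 3 * 4507 * 0.074 / 2 = 500.3 m/s

500.3 m/s


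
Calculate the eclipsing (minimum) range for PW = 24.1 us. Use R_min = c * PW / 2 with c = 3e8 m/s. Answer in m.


R_min = 3e8 * 24.1e-6 / 2 = 3615.0 m

3615.0 m


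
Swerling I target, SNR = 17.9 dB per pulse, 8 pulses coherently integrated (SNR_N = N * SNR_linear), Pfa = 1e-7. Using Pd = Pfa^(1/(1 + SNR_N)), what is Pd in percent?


SNR_lin = 10^(17.9/10) = 61.6595
SNR_N = 8 * 61.6595 = 493.276
1/(1 + SNR_N) = 1/494.276 = 0.0020232
Pd = (1e-7)^0.0020232 = 0.96792
Pd = 96.8%

96.8%


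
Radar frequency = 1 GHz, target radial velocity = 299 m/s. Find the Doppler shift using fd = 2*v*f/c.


fd = 2 * 299 * 1000000000.0 / 3e8 = 1993.3 Hz

1993.3 Hz


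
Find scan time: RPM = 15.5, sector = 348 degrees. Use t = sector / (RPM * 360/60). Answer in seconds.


t = 348 / (15.5 * 360) * 60 = 3.74 s

3.74 s


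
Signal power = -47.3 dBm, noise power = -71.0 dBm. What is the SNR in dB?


SNR = -47.3 - (-71.0) = 23.7 dB

23.7 dB


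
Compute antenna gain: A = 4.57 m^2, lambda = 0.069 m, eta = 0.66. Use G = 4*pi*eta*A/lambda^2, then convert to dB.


G_linear = 4*pi*0.66*4.57/0.069^2 = 7961.08
G_dB = 10*log10(7961.08) = 39.0 dB

39.0 dB


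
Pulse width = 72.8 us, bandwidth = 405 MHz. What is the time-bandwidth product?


TBP = 72.8 * 405 = 29484.0

29484.0


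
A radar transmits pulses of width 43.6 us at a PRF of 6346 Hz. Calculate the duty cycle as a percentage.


DC = 43.6e-6 * 6346 * 100 = 27.67%

27.67%


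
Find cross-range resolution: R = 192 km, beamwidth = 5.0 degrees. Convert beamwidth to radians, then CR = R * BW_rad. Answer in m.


BW_rad = 0.087266463
CR = 192000 * 0.087266463 = 16755.2 m

16755.2 m


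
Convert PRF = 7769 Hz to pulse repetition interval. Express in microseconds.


PRI = 1/7769 = 0.0001287167 s = 128.7 us

128.7 us


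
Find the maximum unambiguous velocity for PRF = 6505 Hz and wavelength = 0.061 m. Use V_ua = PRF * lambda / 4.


V_ua = 6505 * 0.061 / 4 = 99.2 m/s

99.2 m/s


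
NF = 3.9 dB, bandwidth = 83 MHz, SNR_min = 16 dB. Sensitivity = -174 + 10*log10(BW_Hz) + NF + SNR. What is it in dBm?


10*log10(83000000.0) = 79.19
S = -174 + 79.19 + 3.9 + 16 = -74.9 dBm

-74.9 dBm


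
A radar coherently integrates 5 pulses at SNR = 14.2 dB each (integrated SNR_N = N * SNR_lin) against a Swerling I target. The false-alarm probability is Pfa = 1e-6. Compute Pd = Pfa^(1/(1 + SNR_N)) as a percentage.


SNR_lin = 10^(14.2/10) = 26.30268
SNR_N = 5 * 26.30268 = 131.5134
1/(1 + SNR_N) = 1/132.5134 = 0.0075464
Pd = (1e-6)^0.0075464 = 0.90099
Pd = 90.1%

90.1%


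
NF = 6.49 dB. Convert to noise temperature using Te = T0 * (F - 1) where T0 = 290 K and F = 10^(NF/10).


NF_lin = 10^(6.49/10) = 4.456562
Te = 290 * (4.456562 - 1) = 1002.4 K

1002.4 K


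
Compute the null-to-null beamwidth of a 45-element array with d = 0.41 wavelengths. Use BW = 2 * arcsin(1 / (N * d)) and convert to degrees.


1/(N*d) = 1/(45*0.41) = 0.054201
BW = 2*arcsin(0.054201) = 6.2 degrees

6.2 degrees


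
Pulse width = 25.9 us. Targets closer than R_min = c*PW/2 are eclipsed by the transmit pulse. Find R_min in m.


R_min = 3e8 * 25.9e-6 / 2 = 3885.0 m

3885.0 m


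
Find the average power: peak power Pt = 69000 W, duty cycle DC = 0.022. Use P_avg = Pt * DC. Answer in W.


P_avg = 69000 * 0.022 = 1518.0 W

1518.0 W


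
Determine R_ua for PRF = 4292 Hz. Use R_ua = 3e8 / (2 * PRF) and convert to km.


R_ua = 3e8 / (2 * 4292) = 34948.7 m = 34.9 km

34.9 km


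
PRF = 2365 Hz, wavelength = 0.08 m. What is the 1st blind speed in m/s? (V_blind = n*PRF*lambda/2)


V_blind = 1 * 2365 * 0.08 / 2 = 94.6 m/s

94.6 m/s


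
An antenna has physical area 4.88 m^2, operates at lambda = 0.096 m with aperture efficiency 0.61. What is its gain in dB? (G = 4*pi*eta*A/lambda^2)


G_linear = 4*pi*0.61*4.88/0.096^2 = 4058.98
G_dB = 10*log10(4058.98) = 36.1 dB

36.1 dB


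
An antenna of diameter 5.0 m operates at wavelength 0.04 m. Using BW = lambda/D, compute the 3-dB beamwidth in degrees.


BW_rad = 0.04 / 5.0 = 0.008
BW_deg = 0.46 degrees

0.46 degrees


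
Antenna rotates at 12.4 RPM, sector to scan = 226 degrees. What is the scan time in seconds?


t = 226 / (12.4 * 360) * 60 = 3.04 s

3.04 s


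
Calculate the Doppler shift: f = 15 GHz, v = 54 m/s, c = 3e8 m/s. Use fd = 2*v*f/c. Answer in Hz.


fd = 2 * 54 * 15000000000.0 / 3e8 = 5400.0 Hz

5400.0 Hz


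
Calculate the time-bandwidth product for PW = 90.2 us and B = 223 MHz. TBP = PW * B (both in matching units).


TBP = 90.2 * 223 = 20114.6

20114.6


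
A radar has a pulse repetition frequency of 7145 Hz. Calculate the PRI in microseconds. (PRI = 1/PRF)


PRI = 1/7145 = 0.000139958 s = 140.0 us

140.0 us


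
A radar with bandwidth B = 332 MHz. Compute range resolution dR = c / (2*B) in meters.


dR = 3e8 / (2 * 332000000.0) = 0.45 m

0.45 m


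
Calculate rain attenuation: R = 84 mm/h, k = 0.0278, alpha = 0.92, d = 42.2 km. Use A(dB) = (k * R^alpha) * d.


gamma = 0.0278 * 84^0.92 = 1.638256 dB/km
A = 1.638256 * 42.2 = 69.13 dB

69.13 dB


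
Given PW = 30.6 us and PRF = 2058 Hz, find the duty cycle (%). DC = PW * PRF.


DC = 30.6e-6 * 2058 * 100 = 6.3%

6.3%


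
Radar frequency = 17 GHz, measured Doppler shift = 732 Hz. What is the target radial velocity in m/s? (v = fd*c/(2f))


v = 732 * 3e8 / (2 * 17000000000.0) = 6.5 m/s

6.5 m/s


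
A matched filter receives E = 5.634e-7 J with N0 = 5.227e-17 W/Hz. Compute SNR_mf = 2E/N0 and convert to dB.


SNR_lin = 2 * 5.634e-7 / 5.227e-17 = 2.156e10
SNR_dB = 10*log10(2.156e10) = 103.3 dB

103.3 dB


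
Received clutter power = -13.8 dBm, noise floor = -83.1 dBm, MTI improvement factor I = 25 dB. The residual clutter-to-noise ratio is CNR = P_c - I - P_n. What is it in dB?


CNR = -13.8 - 25 - (-83.1) = 44.3 dB

44.3 dB


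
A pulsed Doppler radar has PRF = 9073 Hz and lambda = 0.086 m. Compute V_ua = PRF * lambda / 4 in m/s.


V_ua = 9073 * 0.086 / 4 = 195.1 m/s

195.1 m/s


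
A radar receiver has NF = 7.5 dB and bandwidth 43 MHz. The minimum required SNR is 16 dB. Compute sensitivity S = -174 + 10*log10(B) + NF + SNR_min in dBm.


10*log10(43000000.0) = 76.33
S = -174 + 76.33 + 7.5 + 16 = -74.2 dBm

-74.2 dBm


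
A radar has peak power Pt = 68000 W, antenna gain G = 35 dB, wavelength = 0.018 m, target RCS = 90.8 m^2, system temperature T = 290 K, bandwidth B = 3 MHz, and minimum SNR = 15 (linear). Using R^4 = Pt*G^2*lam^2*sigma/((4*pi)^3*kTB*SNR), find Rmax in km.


G_lin = 10^(35/10) = 3162.27766
R^4 = 68000 * 3162.27766^2 * 0.018^2 * 90.8 / ((4*pi)^3 * 1.38e-23 * 290 * 3000000.0 * 15)
R^4 = 5.59784e19 m^4
R_max = (5.59784e19)^(1/4) = 86497.8 m = 86.5 km

86.5 km


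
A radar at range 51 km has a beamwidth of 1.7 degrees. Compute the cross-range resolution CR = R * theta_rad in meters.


BW_rad = 0.029670597
CR = 51000 * 0.029670597 = 1513.2 m

1513.2 m


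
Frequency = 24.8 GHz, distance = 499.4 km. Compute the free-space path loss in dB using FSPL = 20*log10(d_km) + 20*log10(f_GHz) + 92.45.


20*log10(499.4) = 53.97
20*log10(24.8) = 27.89
FSPL = 174.3 dB

174.3 dB


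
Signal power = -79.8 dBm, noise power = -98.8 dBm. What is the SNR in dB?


SNR = -79.8 - (-98.8) = 19.0 dB

19.0 dB


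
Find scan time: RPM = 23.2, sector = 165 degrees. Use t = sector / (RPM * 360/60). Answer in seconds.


t = 165 / (23.2 * 360) * 60 = 1.19 s

1.19 s


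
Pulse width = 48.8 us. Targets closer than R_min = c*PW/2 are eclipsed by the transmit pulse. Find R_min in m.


R_min = 3e8 * 48.8e-6 / 2 = 7320.0 m

7320.0 m


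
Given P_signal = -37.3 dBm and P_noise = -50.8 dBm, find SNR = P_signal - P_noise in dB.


SNR = -37.3 - (-50.8) = 13.5 dB

13.5 dB


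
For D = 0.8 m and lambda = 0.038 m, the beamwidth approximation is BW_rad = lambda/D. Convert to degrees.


BW_rad = 0.038 / 0.8 = 0.0475
BW_deg = 2.72 degrees

2.72 degrees


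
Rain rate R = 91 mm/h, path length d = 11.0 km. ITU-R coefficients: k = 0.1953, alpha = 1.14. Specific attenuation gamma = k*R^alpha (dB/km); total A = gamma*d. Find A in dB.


gamma = 0.1953 * 91^1.14 = 33.42023 dB/km
A = 33.42023 * 11.0 = 367.62 dB

367.62 dB


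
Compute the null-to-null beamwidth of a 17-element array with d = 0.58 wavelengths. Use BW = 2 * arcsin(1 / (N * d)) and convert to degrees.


1/(N*d) = 1/(17*0.58) = 0.10142
BW = 2*arcsin(0.10142) = 11.6 degrees

11.6 degrees


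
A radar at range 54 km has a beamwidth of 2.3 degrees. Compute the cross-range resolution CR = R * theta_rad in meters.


BW_rad = 0.040142573
CR = 54000 * 0.040142573 = 2167.7 m

2167.7 m


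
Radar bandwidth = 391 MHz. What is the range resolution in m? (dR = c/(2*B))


dR = 3e8 / (2 * 391000000.0) = 0.38 m

0.38 m


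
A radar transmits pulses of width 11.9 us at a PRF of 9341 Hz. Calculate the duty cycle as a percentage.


DC = 11.9e-6 * 9341 * 100 = 11.12%

11.12%


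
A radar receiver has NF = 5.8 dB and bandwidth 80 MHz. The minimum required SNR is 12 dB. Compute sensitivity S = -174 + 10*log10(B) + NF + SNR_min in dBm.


10*log10(80000000.0) = 79.03
S = -174 + 79.03 + 5.8 + 12 = -77.2 dBm

-77.2 dBm


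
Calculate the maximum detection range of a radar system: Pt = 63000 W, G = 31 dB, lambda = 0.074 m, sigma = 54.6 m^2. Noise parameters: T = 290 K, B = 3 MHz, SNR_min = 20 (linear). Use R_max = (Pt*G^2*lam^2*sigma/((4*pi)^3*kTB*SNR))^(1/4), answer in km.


G_lin = 10^(31/10) = 1258.925412
R^4 = 63000 * 1258.925412^2 * 0.074^2 * 54.6 / ((4*pi)^3 * 1.38e-23 * 290 * 3000000.0 * 20)
R^4 = 6.26525e19 m^4
R_max = (6.26525e19)^(1/4) = 88968.2 m = 89.0 km

89.0 km


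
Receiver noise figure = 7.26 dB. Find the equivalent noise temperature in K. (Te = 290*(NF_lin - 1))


NF_lin = 10^(7.26/10) = 5.321083
Te = 290 * (5.321083 - 1) = 1253.1 K

1253.1 K


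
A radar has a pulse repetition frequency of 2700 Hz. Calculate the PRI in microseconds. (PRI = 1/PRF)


PRI = 1/2700 = 0.0003703704 s = 370.4 us

370.4 us


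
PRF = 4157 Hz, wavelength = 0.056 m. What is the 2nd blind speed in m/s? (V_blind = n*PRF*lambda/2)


V_blind = 2 * 4157 * 0.056 / 2 = 232.8 m/s

232.8 m/s


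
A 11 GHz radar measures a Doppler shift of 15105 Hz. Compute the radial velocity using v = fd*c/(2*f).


v = 15105 * 3e8 / (2 * 11000000000.0) = 206.0 m/s

206.0 m/s


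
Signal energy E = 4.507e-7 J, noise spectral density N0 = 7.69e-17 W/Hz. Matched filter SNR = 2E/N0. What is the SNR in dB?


SNR_lin = 2 * 4.507e-7 / 7.69e-17 = 1.172e10
SNR_dB = 10*log10(1.172e10) = 100.7 dB

100.7 dB


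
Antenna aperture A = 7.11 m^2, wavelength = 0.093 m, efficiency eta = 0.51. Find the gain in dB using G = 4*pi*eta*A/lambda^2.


G_linear = 4*pi*0.51*7.11/0.093^2 = 5268.46
G_dB = 10*log10(5268.46) = 37.2 dB

37.2 dB


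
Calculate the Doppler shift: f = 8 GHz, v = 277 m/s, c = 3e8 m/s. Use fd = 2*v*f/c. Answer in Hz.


fd = 2 * 277 * 8000000000.0 / 3e8 = 14773.3 Hz

14773.3 Hz


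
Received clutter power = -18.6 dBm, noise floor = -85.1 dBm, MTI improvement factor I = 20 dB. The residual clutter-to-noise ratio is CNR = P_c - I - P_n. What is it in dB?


CNR = -18.6 - 20 - (-85.1) = 46.5 dB

46.5 dB


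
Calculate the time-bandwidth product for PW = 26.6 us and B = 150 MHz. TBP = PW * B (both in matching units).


TBP = 26.6 * 150 = 3990.0

3990.0


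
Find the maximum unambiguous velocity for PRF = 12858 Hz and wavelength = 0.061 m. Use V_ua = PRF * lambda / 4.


V_ua = 12858 * 0.061 / 4 = 196.1 m/s

196.1 m/s


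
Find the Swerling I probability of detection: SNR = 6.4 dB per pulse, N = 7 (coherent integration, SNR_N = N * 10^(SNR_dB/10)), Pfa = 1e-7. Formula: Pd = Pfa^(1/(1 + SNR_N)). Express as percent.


SNR_lin = 10^(6.4/10) = 4.36516
SNR_N = 7 * 4.36516 = 30.55612
1/(1 + SNR_N) = 1/31.55612 = 0.0316896
Pd = (1e-7)^0.0316896 = 0.60003
Pd = 60.0%

60.0%
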